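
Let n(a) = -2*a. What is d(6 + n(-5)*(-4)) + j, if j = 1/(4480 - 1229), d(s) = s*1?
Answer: -110533/3251 ≈ -34.000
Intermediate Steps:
d(s) = s
j = 1/3251 ≈ 0.00030760
d(6 + n(-5)*(-4)) + j = (6 - 2*(-5)*(-4)) + 1/3251 = (6 + 10*(-4)) + 1/3251 = (6 - 40) + 1/3251 = -34 + 1/3251 = -110533/3251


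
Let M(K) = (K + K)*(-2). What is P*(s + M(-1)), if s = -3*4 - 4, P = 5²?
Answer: -300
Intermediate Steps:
M(K) = -4*K (M(K) = (2*K)*(-2) = -4*K)
P = 25
s = -16 (s = -12 - 4 = -16)
P*(s + M(-1)) = 25*(-16 - 4*(-1)) = 25*(-16 + 4) = 25*(-12) = -300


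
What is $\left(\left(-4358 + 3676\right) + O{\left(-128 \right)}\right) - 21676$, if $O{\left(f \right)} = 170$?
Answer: $-22188$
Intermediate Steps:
$\left(\left(-4358 + 3676\right) + O{\left(-128 \right)}\right) - 21676 = \left(\left(-4358 + 3676\right) + 170\right) - 21676 = \left(-682 + 170\right) - 21676 = -512 - 21676 = -22188$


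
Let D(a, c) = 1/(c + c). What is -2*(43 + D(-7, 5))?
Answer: -431/5 ≈ -86.200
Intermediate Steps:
D(a, c) = 1/(2*c)
-2*(43 + D(-7, 5)) = -2*(43 + (½)/5) = -2*(43 + (½)*(⅕)) = -2*(43 + ⅒) = -2*431/10 = -431/5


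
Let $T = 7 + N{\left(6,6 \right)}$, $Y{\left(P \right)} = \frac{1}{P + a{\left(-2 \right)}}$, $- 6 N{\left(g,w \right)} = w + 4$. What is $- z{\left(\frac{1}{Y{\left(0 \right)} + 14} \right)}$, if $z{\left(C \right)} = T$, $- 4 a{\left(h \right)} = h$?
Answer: $- \frac{16}{3} \approx -5.3333$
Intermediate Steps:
$a{\left(h \right)} = - \frac{h}{4}$
$N{\left(g,w \right)} = - \frac{2}{3} - \frac{w}{6}$ ($N{\left(g,w \right)} = - \frac{w + 4}{6} = - \frac{4 + w}{6} = - \frac{2}{3} - \frac{w}{6}$)
$Y{\left(P \right)} = \frac{1}{\frac{1}{2} + P}$ ($Y{\left(P \right)} = \frac{1}{P - - \frac{1}{2}} = \frac{1}{P + \frac{1}{2}} = \frac{1}{\frac{1}{2} + P}$)
$T = \frac{16}{3}$ ($T = 7 - \frac{5}{3} = \frac{16}{3} \approx 5.3333$)
$z{\left(C \right)} = \frac{16}{3}$
$- z{\left(\frac{1}{Y{\left(0 \right)} + 14} \right)} = \left(-1\right) \frac{16}{3} = - \frac{16}{3}$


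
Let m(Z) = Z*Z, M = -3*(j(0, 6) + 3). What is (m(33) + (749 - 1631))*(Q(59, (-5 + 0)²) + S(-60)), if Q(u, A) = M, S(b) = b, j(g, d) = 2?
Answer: -15525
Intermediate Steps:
M = -15 (M = -3*(2 + 3) = -3*5 = -15)
m(Z) = Z²
Q(u, A) = -15
(m(33) + (749 - 1631))*(Q(59, (-5 + 0)²) + S(-60)) = (33² + (749 - 1631))*(-15 - 60) = (1089 - 882)*(-75) = 207*(-75) = -15525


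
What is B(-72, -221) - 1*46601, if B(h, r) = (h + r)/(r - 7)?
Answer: -10624735/228 ≈ -46600.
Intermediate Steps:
B(h, r) = (h + r)/(-7 + r)
B(-72, -221) - 1*46601 = (-72 - 221)/(-7 - 221) - 1*46601 = -293/(-228) - 46601 = -1/228*(-293) - 46601 = 293/228 - 46601 = -10624735/228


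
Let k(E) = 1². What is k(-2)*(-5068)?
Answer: -5068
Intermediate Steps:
k(E) = 1
k(-2)*(-5068) = 1*(-5068) = -5068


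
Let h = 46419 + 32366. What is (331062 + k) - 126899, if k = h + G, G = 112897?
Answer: 395845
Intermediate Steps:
h = 78785
k = 191682 (k = 78785 + 112897 = 191682)
(331062 + k) - 126899 = (331062 + 191682) - 126899 = 522744 - 126899 = 395845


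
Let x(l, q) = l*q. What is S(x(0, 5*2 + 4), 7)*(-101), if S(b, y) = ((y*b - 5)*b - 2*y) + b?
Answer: 1414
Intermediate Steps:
S(b, y) = b - 2*y + b*(-5 + b*y) (S(b, y) = ((b*y - 5)*b - 2*y) + b = ((-5 + b*y)*b - 2*y) + b = (b*(-5 + b*y) - 2*y) + b = (-2*y + b*(-5 + b*y)) + b = b - 2*y + b*(-5 + b*y))
S(x(0, 5*2 + 4), 7)*(-101) = (-0*(5*2 + 4) - 2*7 + 7*(0*(5*2 + 4))**2)*(-101) = (-0*(10 + 4) - 14 + 7*(0*(10 + 4))**2)*(-101) = (-0*14 - 14 + 7*(0*14)**2)*(-101) = (-4*0 - 14 + 7*0**2)*(-101) = (0 - 14 + 7*0)*(-101) = (0 - 14 + 0)*(-101) = -14*(-101) = 1414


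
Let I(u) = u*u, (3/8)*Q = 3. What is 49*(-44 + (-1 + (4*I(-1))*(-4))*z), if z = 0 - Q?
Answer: 4508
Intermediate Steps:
Q = 8 (Q = (8/3)*3 = 8)
I(u) = u**2
z = -8 (z = 0 - 1*8 = 0 - 8 = -8)
49*(-44 + (-1 + (4*I(-1))*(-4))*z) = 49*(-44 + (-1 + (4*(-1)**2)*(-4))*(-8)) = 49*(-44 + (-1 + (4*1)*(-4))*(-8)) = 49*(-44 + (-1 + 4*(-4))*(-8)) = 49*(-44 + (-1 - 16)*(-8)) = 49*(-44 - 17*(-8)) = 49*(-44 + 136) = 49*92 = 4508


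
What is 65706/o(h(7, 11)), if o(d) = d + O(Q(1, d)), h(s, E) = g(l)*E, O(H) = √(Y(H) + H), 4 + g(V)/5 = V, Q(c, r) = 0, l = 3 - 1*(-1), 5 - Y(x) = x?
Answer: 65706*√5/5 ≈ 29385.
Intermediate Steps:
Y(x) = 5 - x
l = 4 (l = 3 + 1 = 4)
g(V) = -20 + 5*V
O(H) = √5 (O(H) = √((5 - H) + H) = √5)
h(s, E) = 0 (h(s, E) = (-20 + 5*4)*E = (-20 + 20)*E = 0*E = 0)
o(d) = d + √5
65706/o(h(7, 11)) = 65706/(0 + √5) = 65706/(√5) = 65706*(√5/5) = 65706*√5/5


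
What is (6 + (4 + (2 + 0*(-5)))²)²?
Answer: 1764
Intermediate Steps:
(6 + (4 + (2 + 0*(-5)))²)² = (6 + (4 + (2 + 0))²)² = (6 + (4 + 2)²)² = (6 + 6²)² = (6 + 36)² = 42² = 1764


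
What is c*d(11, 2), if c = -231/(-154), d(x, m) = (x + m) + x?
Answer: 36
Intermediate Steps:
d(x, m) = m + 2*x (d(x, m) = (m + x) + x = m + 2*x)
c = 3/2 (c = -231*(-1/154) = 3/2 ≈ 1.5000)
c*d(11, 2) = 3*(2 + 2*11)/2 = 3*(2 + 22)/2 = (3/2)*24 = 36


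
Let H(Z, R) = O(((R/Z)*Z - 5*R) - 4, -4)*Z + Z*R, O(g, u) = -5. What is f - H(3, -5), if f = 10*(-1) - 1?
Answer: 19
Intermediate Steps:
H(Z, R) = -5*Z + R*Z (H(Z, R) = -5*Z + Z*R = -5*Z + R*Z)
f = -11 (f = -10 - 1 = -11)
f - H(3, -5) = -11 - 3*(-5 - 5) = -11 - 3*(-10) = -11 - 1*(-30) = -11 + 30 = 19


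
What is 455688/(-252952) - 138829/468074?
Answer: -31051597265/14800031806 ≈ -2.0981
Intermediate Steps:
455688/(-252952) - 138829/468074 = 455688*(-1/252952) - 138829*1/468074 = -56961/31619 - 138829/468074 = -31051597265/14800031806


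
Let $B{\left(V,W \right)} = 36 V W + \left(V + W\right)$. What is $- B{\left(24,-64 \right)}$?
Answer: $55336$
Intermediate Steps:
$B{\left(V,W \right)} = V + W + 36 V W$ ($B{\left(V,W \right)} = 36 V W + \left(V + W\right) = V + W + 36 V W$)
$- B{\left(24,-64 \right)} = - (24 - 64 + 36 \cdot 24 \left(-64\right)) = - (24 - 64 - 55296) = \left(-1\right) \left(-55336\right) = 55336$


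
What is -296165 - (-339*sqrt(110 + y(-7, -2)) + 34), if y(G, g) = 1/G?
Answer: -296199 + 339*sqrt(5383)/7 ≈ -2.9265e+5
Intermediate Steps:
-296165 - (-339*sqrt(110 + y(-7, -2)) + 34) = -296165 - (-339*sqrt(110 + 1/(-7)) + 34) = -296165 - (-339*sqrt(110 - 1/7) + 34) = -296165 - (-339*sqrt(5383)/7 + 34) = -296165 - (34 - 339*sqrt(5383)/7) = -296165 + (-34 + 339*sqrt(5383)/7) = -296199 + 339*sqrt(5383)/7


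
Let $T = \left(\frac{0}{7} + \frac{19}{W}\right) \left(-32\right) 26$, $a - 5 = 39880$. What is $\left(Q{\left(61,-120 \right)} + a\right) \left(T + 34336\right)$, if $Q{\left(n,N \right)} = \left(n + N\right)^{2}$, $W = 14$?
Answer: $\frac{10080339968}{7} \approx 1.44 \cdot 10^{9}$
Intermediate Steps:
$a = 39885$ ($a = 5 + 39880 = 39885$)
$Q{\left(n,N \right)} = \left(N + n\right)^{2}$
$T = - \frac{7904}{7}$ ($T = \left(\frac{0}{7} + \frac{19}{14}\right) \left(-32\right) 26 = \left(0 \cdot \frac{1}{7} + 19 \cdot \frac{1}{14}\right) \left(-32\right) 26 = \left(0 + \frac{19}{14}\right) \left(-32\right) 26 = \frac{19}{14} \left(-32\right) 26 = \left(- \frac{304}{7}\right) 26 = - \frac{7904}{7} \approx -1129.1$)
$\left(Q{\left(61,-120 \right)} + a\right) \left(T + 34336\right) = \left(\left(-120 + 61\right)^{2} + 39885\right) \left(- \frac{7904}{7} + 34336\right) = \left(\left(-59\right)^{2} + 39885\right) \frac{232448}{7} = \left(3481 + 39885\right) \frac{232448}{7} = 43366 \cdot \frac{232448}{7} = \frac{10080339968}{7}$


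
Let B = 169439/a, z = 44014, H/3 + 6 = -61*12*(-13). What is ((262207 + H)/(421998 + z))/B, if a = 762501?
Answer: 13040426661/4644741604 ≈ 2.8076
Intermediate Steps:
H = 28530 (H = -18 + 3*(-61*12*(-13)) = -18 + 3*(-732*(-13)) = -18 + 3*9516 = -18 + 28548 = 28530)
B = 9967/44853 (B = 169439/762501 = 169439*(1/762501) = 9967/44853 ≈ 0.22221)
((262207 + H)/(421998 + z))/B = ((262207 + 28530)/(421998 + 44014))/(9967/44853) = (290737/466012)*(44853/9967) = 13040426661/4644741604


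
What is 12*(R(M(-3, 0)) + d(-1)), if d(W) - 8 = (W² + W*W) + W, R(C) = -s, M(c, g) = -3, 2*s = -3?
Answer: 126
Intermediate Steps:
s = -3/2 (s = (½)*(-3) = -3/2 ≈ -1.5000)
R(C) = 3/2 (R(C) = -1*(-3/2) = 3/2)
d(W) = 8 + W + 2*W² (d(W) = 8 + ((W² + W*W) + W) = 8 + ((W² + W²) + W) = 8 + (2*W² + W) = 8 + (W + 2*W²) = 8 + W + 2*W²)
12*(R(M(-3, 0)) + d(-1)) = 12*(3/2 + (8 - 1 + 2*(-1)²)) = 12*(3/2 + (8 - 1 + 2*1)) = 12*(3/2 + (8 - 1 + 2)) = 12*(3/2 + 9) = 12*(21/2) = 126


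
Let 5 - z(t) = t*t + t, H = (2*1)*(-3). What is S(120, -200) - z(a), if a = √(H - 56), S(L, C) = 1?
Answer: -66 + I*√62 ≈ -66.0 + 7.874*I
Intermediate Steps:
H = -6 (H = 2*(-3) = -6)
a = I*√62 (a = √(-6 - 56) = √(-62) = I*√62 ≈ 7.874*I)
z(t) = 5 - t - t² (z(t) = 5 - (t*t + t) = 5 - (t² + t) = 5 - (t + t²) = 5 + (-t - t²) = 5 - t - t²)
S(120, -200) - z(a) = 1 - (5 - I*√62 - (I*√62)²) = 1 - (5 - I*√62 - 1*(-62)) = 1 - (5 - I*√62 + 62) = 1 - (67 - I*√62) = 1 + (-67 + I*√62) = -66 + I*√62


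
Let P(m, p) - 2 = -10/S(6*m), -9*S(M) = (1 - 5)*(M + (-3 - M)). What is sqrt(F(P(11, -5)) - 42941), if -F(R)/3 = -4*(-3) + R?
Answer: I*sqrt(172022)/2 ≈ 207.38*I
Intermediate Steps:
S(M) = -4/3 (S(M) = -(1 - 5)*(M + (-3 - M))/9 = -(-4)*(-3)/9 = -1/9*12 = -4/3)
P(m, p) = 19/2 (P(m, p) = 2 - 10/(-4/3) = 2 - 10*(-3/4) = 2 + 15/2 = 19/2)
F(R) = -36 - 3*R (F(R) = -3*(-4*(-3) + R) = -3*(12 + R) = -36 - 3*R)
sqrt(F(P(11, -5)) - 42941) = sqrt((-36 - 3*19/2) - 42941) = sqrt((-36 - 57/2) - 42941) = sqrt(-129/2 - 42941) = sqrt(-86011/2) = I*sqrt(172022)/2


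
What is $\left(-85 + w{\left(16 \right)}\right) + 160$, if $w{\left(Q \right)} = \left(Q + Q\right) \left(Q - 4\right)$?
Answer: $459$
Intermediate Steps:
$w{\left(Q \right)} = 2 Q \left(-4 + Q\right)$
$\left(-85 + w{\left(16 \right)}\right) + 160 = \left(-85 + 2 \cdot 16 \left(-4 + 16\right)\right) + 160 = \left(-85 + 2 \cdot 16 \cdot 12\right) + 160 = \left(-85 + 384\right) + 160 = 299 + 160 = 459$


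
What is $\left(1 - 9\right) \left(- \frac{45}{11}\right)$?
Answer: $\frac{360}{11} \approx 32.727$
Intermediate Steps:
$\left(1 - 9\right) \left(- \frac{45}{11}\right) = - 8 \left(\left(-45\right) \frac{1}{11}\right) = \left(-8\right) \left(- \frac{45}{11}\right) = \frac{360}{11}$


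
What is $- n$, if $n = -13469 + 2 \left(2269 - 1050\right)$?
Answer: $11031$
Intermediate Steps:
$n = -11031$ ($n = -13469 + 2 \left(2269 - 1050\right) = -13469 + 2 \cdot 1219 = -13469 + 2438 = -11031$)
$- n = \left(-1\right) \left(-11031\right) = 11031$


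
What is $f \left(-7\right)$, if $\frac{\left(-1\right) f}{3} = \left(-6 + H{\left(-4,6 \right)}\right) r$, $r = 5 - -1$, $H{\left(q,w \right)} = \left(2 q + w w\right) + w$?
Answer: $3528$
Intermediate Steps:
$H{\left(q,w \right)} = w + w^{2} + 2 q$ ($H{\left(q,w \right)} = \left(2 q + w^{2}\right) + w = \left(w^{2} + 2 q\right) + w = w + w^{2} + 2 q$)
$r = 6$ ($r = 5 + 1 = 6$)
$f = -504$ ($f = - 3 \left(-6 + \left(6 + 6^{2} + 2 \left(-4\right)\right)\right) 6 = - 3 \left(-6 + \left(6 + 36 - 8\right)\right) 6 = - 3 \left(-6 + 34\right) 6 = - 3 \cdot 28 \cdot 6 = \left(-3\right) 168 = -504$)
$f \left(-7\right) = \left(-504\right) \left(-7\right) = 3528$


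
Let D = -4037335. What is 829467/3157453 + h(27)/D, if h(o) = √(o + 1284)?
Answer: 829467/3157453 - √1311/4037335 ≈ 0.26269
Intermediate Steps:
h(o) = √(1284 + o)
829467/3157453 + h(27)/D = 829467/3157453 + √(1284 + 27)/(-4037335) = 829467*(1/3157453) + √1311*(-1/4037335) = 829467/3157453 - √1311/4037335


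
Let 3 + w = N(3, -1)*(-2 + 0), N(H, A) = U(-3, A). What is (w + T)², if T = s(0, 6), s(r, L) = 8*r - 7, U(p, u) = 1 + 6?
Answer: 576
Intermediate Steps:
U(p, u) = 7
N(H, A) = 7
s(r, L) = -7 + 8*r
T = -7 (T = -7 + 8*0 = -7 + 0 = -7)
w = -17 (w = -3 + 7*(-2 + 0) = -3 + 7*(-2) = -3 - 14 = -17)
(w + T)² = (-17 - 7)² = (-24)² = 576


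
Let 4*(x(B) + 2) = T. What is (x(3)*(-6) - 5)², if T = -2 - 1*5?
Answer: 1225/4 ≈ 306.25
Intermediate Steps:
T = -7 (T = -2 - 5 = -7)
x(B) = -15/4 (x(B) = -2 + (¼)*(-7) = -2 - 7/4 = -15/4)
(x(3)*(-6) - 5)² = (-15/4*(-6) - 5)² = (45/2 - 5)² = (35/2)² = 1225/4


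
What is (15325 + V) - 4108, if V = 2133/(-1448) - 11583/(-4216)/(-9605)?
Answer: 41102309217891/3664768540 ≈ 11216.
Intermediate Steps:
V = -5399495289/3664768540 (V = 2133*(-1/1448) - 11583*(-1/4216)*(-1/9605) = -2133/1448 + (11583/4216)*(-1/9605) = -2133/1448 - 11583/40494680 = -5399495289/3664768540 ≈ -1.4734)
(15325 + V) - 4108 = (15325 - 5399495289/3664768540) - 4108 = 56157178380211/3664768540 - 4108 = 41102309217891/3664768540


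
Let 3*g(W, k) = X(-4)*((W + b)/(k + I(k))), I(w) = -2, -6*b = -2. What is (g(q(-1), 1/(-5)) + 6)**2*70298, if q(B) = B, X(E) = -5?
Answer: 20803708928/9801 ≈ 2.1226e+6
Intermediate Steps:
b = 1/3 (b = -1/6*(-2) = 1/3 ≈ 0.33333)
g(W, k) = -5*(1/3 + W)/(3*(-2 + k)) (g(W, k) = (-5*(W + 1/3)/(k - 2))/3 = (-5*(1/3 + W)/(-2 + k))/3 = -5*(1/3 + W)/(3*(-2 + k)))
(g(q(-1), 1/(-5)) + 6)**2*70298 = (5*(-1 - 3*(-1))/(9*(-2 + 1/(-5))) + 6)**2*70298 = (5*(-1 + 3)/(9*(-2 - 1/5)) + 6)**2*70298 = ((5/9)*2/(-11/5) + 6)**2*70298 = ((5/9)*(-5/11)*2 + 6)**2*70298 = (-50/99 + 6)**2*70298 = (544/99)**2*70298 = (295936/9801)*70298 = 20803708928/9801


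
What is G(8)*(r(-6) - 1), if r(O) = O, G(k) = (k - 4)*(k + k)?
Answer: -448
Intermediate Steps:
G(k) = 2*k*(-4 + k) (G(k) = (-4 + k)*(2*k) = 2*k*(-4 + k))
G(8)*(r(-6) - 1) = (2*8*(-4 + 8))*(-6 - 1) = (2*8*4)*(-7) = 64*(-7) = -448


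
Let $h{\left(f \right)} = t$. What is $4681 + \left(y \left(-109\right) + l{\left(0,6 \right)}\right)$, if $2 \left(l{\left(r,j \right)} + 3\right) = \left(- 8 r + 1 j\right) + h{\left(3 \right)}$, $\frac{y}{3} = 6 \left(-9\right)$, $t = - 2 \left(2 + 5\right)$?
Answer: $22332$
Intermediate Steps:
$t = -14$ ($t = \left(-2\right) 7 = -14$)
$y = -162$ ($y = 3 \cdot 6 \left(-9\right) = 3 \left(-54\right) = -162$)
$h{\left(f \right)} = -14$
$l{\left(r,j \right)} = -10 + \frac{j}{2} - 4 r$ ($l{\left(r,j \right)} = -3 + \frac{\left(- 8 r + 1 j\right) - 14}{2} = -3 + \frac{\left(- 8 r + j\right) - 14}{2} = -3 + \frac{\left(j - 8 r\right) - 14}{2} = -3 + \frac{-14 + j - 8 r}{2} = -3 - \left(7 + 4 r - \frac{j}{2}\right) = -10 + \frac{j}{2} - 4 r$)
$4681 + \left(y \left(-109\right) + l{\left(0,6 \right)}\right) = 4681 - -17651 = 4681 + \left(17658 + \left(-10 + 3 + 0\right)\right) = 4681 + \left(17658 - 7\right) = 4681 + 17651 = 22332$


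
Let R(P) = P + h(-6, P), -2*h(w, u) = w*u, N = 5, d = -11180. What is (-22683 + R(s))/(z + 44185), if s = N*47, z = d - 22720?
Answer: -1279/605 ≈ -2.1140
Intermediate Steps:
h(w, u) = -u*w/2 (h(w, u) = -w*u/2 = -u*w/2)
z = -33900 (z = -11180 - 22720 = -33900)
s = 235 (s = 5*47 = 235)
R(P) = 4*P (R(P) = P - ½*P*(-6) = P + 3*P = 4*P)
(-22683 + R(s))/(z + 44185) = (-22683 + 4*235)/(-33900 + 44185) = (-22683 + 940)/10285 = -21743*1/10285 = -1279/605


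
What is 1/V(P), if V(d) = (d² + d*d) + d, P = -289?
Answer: 1/166753 ≈ 5.9969e-6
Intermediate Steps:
V(d) = d + 2*d² (V(d) = (d² + d²) + d = 2*d² + d = d + 2*d²)
1/V(P) = 1/(-289*(1 + 2*(-289))) = 1/(-289*(1 - 578)) = 1/(-289*(-577)) = 1/166753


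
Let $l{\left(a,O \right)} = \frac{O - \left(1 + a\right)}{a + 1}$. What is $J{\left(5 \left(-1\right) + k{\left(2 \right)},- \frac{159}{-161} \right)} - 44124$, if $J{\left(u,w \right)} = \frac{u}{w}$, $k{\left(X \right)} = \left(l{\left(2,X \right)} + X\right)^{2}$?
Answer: $- \frac{63144664}{1431} \approx -44126.0$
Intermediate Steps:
$l{\left(a,O \right)} = \frac{-1 + O - a}{1 + a}$
$k{\left(X \right)} = \left(-1 + \frac{4 X}{3}\right)^{2}$ ($k{\left(X \right)} = \left(\frac{-1 + X - 2}{1 + 2} + X\right)^{2} = \left(\frac{-1 + X - 2}{3} + X\right)^{2} = \left(\frac{-3 + X}{3} + X\right)^{2} = \left(\left(-1 + \frac{X}{3}\right) + X\right)^{2} = \left(-1 + \frac{4 X}{3}\right)^{2}$)
$J{\left(5 \left(-1\right) + k{\left(2 \right)},- \frac{159}{-161} \right)} - 44124 = \frac{5 \left(-1\right) + \frac{\left(-3 + 4 \cdot 2\right)^{2}}{9}}{\left(-159\right) \frac{1}{-161}} - 44124 = \frac{-5 + \frac{\left(-3 + 8\right)^{2}}{9}}{\left(-159\right) \left(- \frac{1}{161}\right)} - 44124 = \frac{-5 + \frac{5^{2}}{9}}{\frac{159}{161}} - 44124 = \left(-5 + \frac{1}{9} \cdot 25\right) \frac{161}{159} - 44124 = \left(-5 + \frac{25}{9}\right) \frac{161}{159} - 44124 = \left(- \frac{20}{9}\right) \frac{161}{159} - 44124 = - \frac{3220}{1431} - 44124 = - \frac{63144664}{1431}$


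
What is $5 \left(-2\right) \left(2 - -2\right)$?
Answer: $-40$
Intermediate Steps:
$5 \left(-2\right) \left(2 - -2\right) = - 10 \left(2 + 2\right) = \left(-10\right) 4 = -40$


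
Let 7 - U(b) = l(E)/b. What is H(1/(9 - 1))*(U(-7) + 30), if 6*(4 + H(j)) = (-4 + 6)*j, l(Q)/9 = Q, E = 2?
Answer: -26315/168 ≈ -156.64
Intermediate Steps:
l(Q) = 9*Q
H(j) = -4 + j/3 (H(j) = -4 + ((-4 + 6)*j)/6 = -4 + (2*j)/6 = -4 + j/3)
U(b) = 7 - 18/b (U(b) = 7 - 9*2/b = 7 - 18/b)
H(1/(9 - 1))*(U(-7) + 30) = (-4 + 1/(3*(9 - 1)))*((7 - 18/(-7)) + 30) = (-4 + (⅓)/8)*((7 - 18*(-⅐)) + 30) = (-4 + (⅓)*(⅛))*((7 + 18/7) + 30) = (-4 + 1/24)*(67/7 + 30) = -95/24*277/7 = -26315/168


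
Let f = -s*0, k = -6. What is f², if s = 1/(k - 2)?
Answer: 0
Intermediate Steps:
s = -⅛ (s = 1/(-6 - 2) = 1/(-8) = -⅛ ≈ -0.12500)
f = 0 (f = -1*(-⅛)*0 = (⅛)*0 = 0)
f² = 0² = 0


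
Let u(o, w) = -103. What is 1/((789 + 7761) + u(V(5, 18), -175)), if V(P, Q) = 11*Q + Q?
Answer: 1/8447 ≈ 0.00011839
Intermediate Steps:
V(P, Q) = 12*Q
1/((789 + 7761) + u(V(5, 18), -175)) = 1/((789 + 7761) - 103) = 1/(8550 - 103) = 1/8447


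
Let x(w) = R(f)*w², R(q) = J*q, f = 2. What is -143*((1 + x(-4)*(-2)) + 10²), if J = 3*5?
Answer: 122837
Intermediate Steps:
J = 15
R(q) = 15*q
x(w) = 30*w² (x(w) = (15*2)*w² = 30*w²)
-143*((1 + x(-4)*(-2)) + 10²) = -143*((1 + (30*(-4)²)*(-2)) + 10²) = -143*((1 + (30*16)*(-2)) + 100) = -143*((1 + 480*(-2)) + 100) = -143*((1 - 960) + 100) = -143*(-959 + 100) = -143*(-859) = 122837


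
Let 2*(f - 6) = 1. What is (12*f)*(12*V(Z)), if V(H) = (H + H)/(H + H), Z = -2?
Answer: 936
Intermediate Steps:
f = 13/2 (f = 6 + (½)*1 = 6 + ½ = 13/2 ≈ 6.5000)
V(H) = 1 (V(H) = (2*H)/((2*H)) = (2*H)*(1/(2*H)) = 1)
(12*f)*(12*V(Z)) = (12*(13/2))*(12*1) = 78*12 = 936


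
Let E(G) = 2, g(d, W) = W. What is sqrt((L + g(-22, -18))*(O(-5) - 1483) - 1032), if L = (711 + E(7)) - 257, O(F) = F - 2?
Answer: 6*I*sqrt(18157) ≈ 808.49*I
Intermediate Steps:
O(F) = -2 + F
L = 456 (L = (711 + 2) - 257 = 713 - 257 = 456)
sqrt((L + g(-22, -18))*(O(-5) - 1483) - 1032) = sqrt((456 - 18)*((-2 - 5) - 1483) - 1032) = sqrt(438*(-7 - 1483) - 1032) = sqrt(438*(-1490) - 1032) = sqrt(-652620 - 1032) = sqrt(-653652) = 6*I*sqrt(18157)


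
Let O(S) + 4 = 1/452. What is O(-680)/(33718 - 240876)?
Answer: 1807/93635416 ≈ 1.9298e-5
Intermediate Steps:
O(S) = -1807/452 (O(S) = -4 + 1/452 = -1807/452)
O(-680)/(33718 - 240876) = -1807/(452*(33718 - 240876)) = -1807/452/(-207158) = -1807/452*(-1/207158) = 1807/93635416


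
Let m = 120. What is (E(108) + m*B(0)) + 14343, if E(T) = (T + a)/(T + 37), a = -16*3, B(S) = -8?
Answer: 388119/29 ≈ 13383.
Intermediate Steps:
a = -48
E(T) = (-48 + T)/(37 + T) (E(T) = (T - 48)/(T + 37) = (-48 + T)/(37 + T))
(E(108) + m*B(0)) + 14343 = ((-48 + 108)/(37 + 108) + 120*(-8)) + 14343 = (60/145 - 960) + 14343 = ((1/145)*60 - 960) + 14343 = (12/29 - 960) + 14343 = -27828/29 + 14343 = 388119/29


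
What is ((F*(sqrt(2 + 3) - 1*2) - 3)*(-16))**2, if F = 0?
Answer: 2304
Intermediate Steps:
((F*(sqrt(2 + 3) - 1*2) - 3)*(-16))**2 = ((0*(sqrt(2 + 3) - 1*2) - 3)*(-16))**2 = ((0*(sqrt(5) - 2) - 3)*(-16))**2 = ((0*(-2 + sqrt(5)) - 3)*(-16))**2 = ((0 - 3)*(-16))**2 = (-3*(-16))**2 = 48**2 = 2304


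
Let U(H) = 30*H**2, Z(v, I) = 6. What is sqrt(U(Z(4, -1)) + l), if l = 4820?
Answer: 10*sqrt(59) ≈ 76.811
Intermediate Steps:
sqrt(U(Z(4, -1)) + l) = sqrt(30*6**2 + 4820) = sqrt(30*36 + 4820) = sqrt(1080 + 4820) = sqrt(5900) = 10*sqrt(59)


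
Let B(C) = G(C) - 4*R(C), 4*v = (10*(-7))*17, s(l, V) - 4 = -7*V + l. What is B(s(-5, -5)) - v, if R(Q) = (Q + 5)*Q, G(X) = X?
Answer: -9945/2 ≈ -4972.5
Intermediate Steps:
s(l, V) = 4 + l - 7*V (s(l, V) = 4 + (-7*V + l) = 4 + (l - 7*V) = 4 + l - 7*V)
v = -595/2 (v = ((10*(-7))*17)/4 = (-70*17)/4 = (1/4)*(-1190) = -595/2 ≈ -297.50)
R(Q) = Q*(5 + Q) (R(Q) = (5 + Q)*Q = Q*(5 + Q))
B(C) = C - 4*C*(5 + C)
B(s(-5, -5)) - v = (4 - 5 - 7*(-5))*(-19 - 4*(4 - 5 - 7*(-5))) - 1*(-595/2) = (4 - 5 + 35)*(-19 - 4*(4 - 5 + 35)) + 595/2 = 34*(-19 - 4*34) + 595/2 = 34*(-19 - 136) + 595/2 = 34*(-155) + 595/2 = -5270 + 595/2 = -9945/2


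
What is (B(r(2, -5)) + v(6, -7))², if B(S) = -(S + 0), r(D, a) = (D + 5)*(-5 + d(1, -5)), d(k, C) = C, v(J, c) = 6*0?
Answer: 4900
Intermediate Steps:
v(J, c) = 0
r(D, a) = -50 - 10*D (r(D, a) = (D + 5)*(-5 - 5) = (5 + D)*(-10) = -50 - 10*D)
B(S) = -S
(B(r(2, -5)) + v(6, -7))² = (-(-50 - 10*2) + 0)² = (-(-50 - 20) + 0)² = (-1*(-70) + 0)² = (70 + 0)² = 70² = 4900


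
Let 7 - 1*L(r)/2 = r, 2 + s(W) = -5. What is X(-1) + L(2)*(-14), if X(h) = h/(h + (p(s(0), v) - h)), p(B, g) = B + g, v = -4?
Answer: -1539/11 ≈ -139.91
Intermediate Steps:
s(W) = -7 (s(W) = -2 - 5 = -7)
X(h) = -h/11 (X(h) = h/(h + ((-7 - 4) - h)) = h/(h + (-11 - h)) = h/(-11) = -h/11)
L(r) = 14 - 2*r
X(-1) + L(2)*(-14) = -1/11*(-1) + (14 - 2*2)*(-14) = 1/11 + (14 - 4)*(-14) = 1/11 + 10*(-14) = 1/11 - 140 = -1539/11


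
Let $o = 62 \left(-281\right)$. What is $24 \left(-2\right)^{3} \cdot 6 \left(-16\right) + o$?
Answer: $1010$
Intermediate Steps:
$o = -17422$
$24 \left(-2\right)^{3} \cdot 6 \left(-16\right) + o = 24 \left(-2\right)^{3} \cdot 6 \left(-16\right) - 17422 = 24 \left(\left(-8\right) 6\right) \left(-16\right) - 17422 = 24 \left(-48\right) \left(-16\right) - 17422 = \left(-1152\right) \left(-16\right) - 17422 = 18432 - 17422 = 1010$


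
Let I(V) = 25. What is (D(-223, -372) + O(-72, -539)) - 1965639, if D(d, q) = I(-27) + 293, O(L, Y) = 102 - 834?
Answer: -1966053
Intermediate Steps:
O(L, Y) = -732
D(d, q) = 318 (D(d, q) = 25 + 293 = 318)
(D(-223, -372) + O(-72, -539)) - 1965639 = (318 - 732) - 1965639 = -414 - 1965639 = -1966053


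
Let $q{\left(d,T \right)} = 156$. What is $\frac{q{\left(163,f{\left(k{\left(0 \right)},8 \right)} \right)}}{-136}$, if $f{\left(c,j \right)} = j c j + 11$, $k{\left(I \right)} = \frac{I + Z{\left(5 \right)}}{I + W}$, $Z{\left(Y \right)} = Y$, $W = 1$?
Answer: $- \frac{39}{34} \approx -1.1471$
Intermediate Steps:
$k{\left(I \right)} = \frac{5 + I}{1 + I}$ ($k{\left(I \right)} = \frac{I + 5}{I + 1} = \frac{5 + I}{1 + I}$)
$f{\left(c,j \right)} = 11 + c j^{2}$ ($f{\left(c,j \right)} = c j j + 11 = c j^{2} + 11 = 11 + c j^{2}$)
$\frac{q{\left(163,f{\left(k{\left(0 \right)},8 \right)} \right)}}{-136} = \frac{156}{-136} = 156 \left(- \frac{1}{136}\right) = - \frac{39}{34}$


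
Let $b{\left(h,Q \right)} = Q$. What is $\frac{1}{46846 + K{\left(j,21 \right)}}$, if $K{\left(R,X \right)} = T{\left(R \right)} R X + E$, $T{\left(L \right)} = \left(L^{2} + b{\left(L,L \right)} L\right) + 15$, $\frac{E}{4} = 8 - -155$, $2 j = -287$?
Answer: $- \frac{4}{496428781} \approx -8.0576 \cdot 10^{-9}$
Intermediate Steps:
$j = - \frac{287}{2}$ ($j = \frac{1}{2} \left(-287\right) = - \frac{287}{2} \approx -143.5$)
$E = 652$ ($E = 4 \left(8 - -155\right) = 4 \left(8 + 155\right) = 4 \cdot 163 = 652$)
$T{\left(L \right)} = 15 + 2 L^{2}$ ($T{\left(L \right)} = \left(L^{2} + L L\right) + 15 = \left(L^{2} + L^{2}\right) + 15 = 2 L^{2} + 15 = 15 + 2 L^{2}$)
$K{\left(R,X \right)} = 652 + R X \left(15 + 2 R^{2}\right)$ ($K{\left(R,X \right)} = \left(15 + 2 R^{2}\right) R X + 652 = R \left(15 + 2 R^{2}\right) X + 652 = R X \left(15 + 2 R^{2}\right) + 652 = 652 + R X \left(15 + 2 R^{2}\right)$)
$\frac{1}{46846 + K{\left(j,21 \right)}} = \frac{1}{46846 + \left(652 - \frac{6027 \left(15 + 2 \left(- \frac{287}{2}\right)^{2}\right)}{2}\right)} = \frac{1}{46846 + \left(652 - \frac{6027 \left(15 + 2 \cdot \frac{82369}{4}\right)}{2}\right)} = \frac{1}{46846 + \left(652 - \frac{6027 \left(15 + \frac{82369}{2}\right)}{2}\right)} = \frac{1}{46846 + \left(652 - \frac{6027}{2} \cdot \frac{82399}{2}\right)} = \frac{1}{46846 + \left(652 - \frac{496618773}{4}\right)} = \frac{1}{46846 - \frac{496616165}{4}} = \frac{1}{- \frac{496428781}{4}} = - \frac{4}{496428781}$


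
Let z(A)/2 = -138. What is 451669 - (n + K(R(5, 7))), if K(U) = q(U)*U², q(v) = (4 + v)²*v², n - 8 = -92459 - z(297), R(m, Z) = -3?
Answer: 543763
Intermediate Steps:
z(A) = -276 (z(A) = 2*(-138) = -276)
n = -92175 (n = 8 + (-92459 - 1*(-276)) = 8 + (-92459 + 276) = 8 - 92183 = -92175)
q(v) = v²*(4 + v)²
K(U) = U⁴*(4 + U)² (K(U) = (U²*(4 + U)²)*U² = U⁴*(4 + U)²)
451669 - (n + K(R(5, 7))) = 451669 - (-92175 + (-3)⁴*(4 - 3)²) = 451669 - (-92175 + 81*1²) = 451669 - (-92175 + 81*1) = 451669 - (-92175 + 81) = 451669 - 1*(-92094) = 451669 + 92094 = 543763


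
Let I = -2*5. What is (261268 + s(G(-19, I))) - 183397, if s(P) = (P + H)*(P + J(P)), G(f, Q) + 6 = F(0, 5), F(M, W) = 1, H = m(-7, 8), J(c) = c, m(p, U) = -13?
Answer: 78051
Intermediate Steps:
H = -13
I = -10
G(f, Q) = -5 (G(f, Q) = -6 + 1 = -5)
s(P) = 2*P*(-13 + P) (s(P) = (P - 13)*(P + P) = (-13 + P)*(2*P) = 2*P*(-13 + P))
(261268 + s(G(-19, I))) - 183397 = (261268 + 2*(-5)*(-13 - 5)) - 183397 = (261268 + 2*(-5)*(-18)) - 183397 = (261268 + 180) - 183397 = 261448 - 183397 = 78051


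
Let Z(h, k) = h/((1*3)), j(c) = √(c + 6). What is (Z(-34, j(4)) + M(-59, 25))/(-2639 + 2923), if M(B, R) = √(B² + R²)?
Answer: -17/426 + √4106/284 ≈ 0.18572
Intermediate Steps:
j(c) = √(6 + c)
Z(h, k) = h/3
(Z(-34, j(4)) + M(-59, 25))/(-2639 + 2923) = ((⅓)*(-34) + √((-59)² + 25²))/(-2639 + 2923) = (-34/3 + √(3481 + 625))/284 = (-34/3 + √4106)*(1/284) = -17/426 + √4106/284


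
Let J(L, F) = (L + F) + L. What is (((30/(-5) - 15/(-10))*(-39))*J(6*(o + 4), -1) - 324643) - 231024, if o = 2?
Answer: -1086413/2 ≈ -5.4321e+5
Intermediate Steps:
J(L, F) = F + 2*L (J(L, F) = (F + L) + L = F + 2*L)
(((30/(-5) - 15/(-10))*(-39))*J(6*(o + 4), -1) - 324643) - 231024 = (((30/(-5) - 15/(-10))*(-39))*(-1 + 2*(6*(2 + 4))) - 324643) - 231024 = (((30*(-1/5) - 15*(-1/10))*(-39))*(-1 + 2*(6*6)) - 324643) - 231024 = (((-6 + 3/2)*(-39))*(-1 + 2*36) - 324643) - 231024 = ((-9/2*(-39))*(-1 + 72) - 324643) - 231024 = ((351/2)*71 - 324643) - 231024 = (24921/2 - 324643) - 231024 = -624365/2 - 231024 = -1086413/2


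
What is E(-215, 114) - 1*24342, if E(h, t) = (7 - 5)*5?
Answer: -24332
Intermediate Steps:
E(h, t) = 10 (E(h, t) = 2*5 = 10)
E(-215, 114) - 1*24342 = 10 - 1*24342 = 10 - 24342 = -24332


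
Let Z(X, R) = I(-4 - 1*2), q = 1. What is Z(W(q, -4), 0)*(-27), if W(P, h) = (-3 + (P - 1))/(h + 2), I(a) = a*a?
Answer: -972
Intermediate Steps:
I(a) = a**2
W(P, h) = (-4 + P)/(2 + h) (W(P, h) = (-3 + (-1 + P))/(2 + h) = (-4 + P)/(2 + h))
Z(X, R) = 36 (Z(X, R) = (-4 - 1*2)**2 = (-4 - 2)**2 = (-6)**2 = 36)
Z(W(q, -4), 0)*(-27) = 36*(-27) = -972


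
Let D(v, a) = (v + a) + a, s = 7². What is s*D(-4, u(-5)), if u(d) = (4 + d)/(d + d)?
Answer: -931/5 ≈ -186.20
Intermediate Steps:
u(d) = (4 + d)/(2*d) (u(d) = (4 + d)/((2*d)) = (4 + d)*(1/(2*d)) = (4 + d)/(2*d))
s = 49
D(v, a) = v + 2*a (D(v, a) = (a + v) + a = v + 2*a)
s*D(-4, u(-5)) = 49*(-4 + 2*((½)*(4 - 5)/(-5))) = 49*(-4 + 2*((½)*(-⅕)*(-1))) = 49*(-4 + 2*(⅒)) = 49*(-4 + ⅕) = 49*(-19/5) = -931/5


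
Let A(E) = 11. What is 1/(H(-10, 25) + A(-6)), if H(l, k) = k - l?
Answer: 1/46 ≈ 0.021739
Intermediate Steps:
1/(H(-10, 25) + A(-6)) = 1/((25 - 1*(-10)) + 11) = 1/((25 + 10) + 11) = 1/(35 + 11) = 1/46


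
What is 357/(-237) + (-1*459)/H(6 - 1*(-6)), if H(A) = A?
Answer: -12563/316 ≈ -39.756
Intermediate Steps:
357/(-237) + (-1*459)/H(6 - 1*(-6)) = 357/(-237) + (-1*459)/(6 - 1*(-6)) = 357*(-1/237) - 459/(6 + 6) = -119/79 - 459/12 = -119/79 - 459*1/12 = -119/79 - 153/4 = -12563/316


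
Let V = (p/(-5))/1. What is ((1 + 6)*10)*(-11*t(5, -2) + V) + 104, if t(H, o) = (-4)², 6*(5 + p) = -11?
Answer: -36361/3 ≈ -12120.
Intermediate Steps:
p = -41/6 (p = -5 + (⅙)*(-11) = -5 - 11/6 = -41/6 ≈ -6.8333)
t(H, o) = 16
V = 41/30 (V = -41/6/(-5)/1 = -41/6*(-⅕)*1 = (41/30)*1 = 41/30 ≈ 1.3667)
((1 + 6)*10)*(-11*t(5, -2) + V) + 104 = ((1 + 6)*10)*(-11*16 + 41/30) + 104 = (7*10)*(-176 + 41/30) + 104 = 70*(-5239/30) + 104 = -36673/3 + 104 = -36361/3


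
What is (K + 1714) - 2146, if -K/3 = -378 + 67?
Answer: 501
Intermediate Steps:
K = 933 (K = -3*(-378 + 67) = -3*(-311) = 933)
(K + 1714) - 2146 = (933 + 1714) - 2146 = 2647 - 2146 = 501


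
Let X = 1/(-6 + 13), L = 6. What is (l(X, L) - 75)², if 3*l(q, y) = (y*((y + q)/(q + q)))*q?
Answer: 232324/49 ≈ 4741.3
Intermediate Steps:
X = ⅐ (X = 1/7 = ⅐ ≈ 0.14286)
l(q, y) = y*(q + y)/6 (l(q, y) = ((y*((y + q)/(q + q)))*q)/3 = ((y*((q + y)/((2*q))))*q)/3 = ((y*((q + y)*(1/(2*q))))*q)/3 = ((y*((q + y)/(2*q)))*q)/3 = ((y*(q + y)/(2*q))*q)/3 = (y*(q + y)/2)/3 = y*(q + y)/6)
(l(X, L) - 75)² = ((⅙)*6*(⅐ + 6) - 75)² = ((⅙)*6*(43/7) - 75)² = (43/7 - 75)² = (-482/7)² = 232324/49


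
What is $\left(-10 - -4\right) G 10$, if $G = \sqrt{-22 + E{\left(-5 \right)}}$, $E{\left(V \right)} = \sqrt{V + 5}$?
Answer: $- 60 i \sqrt{22} \approx - 281.42 i$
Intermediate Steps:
$E{\left(V \right)} = \sqrt{5 + V}$
$G = i \sqrt{22}$ ($G = \sqrt{-22 + \sqrt{5 - 5}} = \sqrt{-22 + \sqrt{0}} = \sqrt{-22 + 0} = \sqrt{-22} = i \sqrt{22} \approx 4.6904 i$)
$\left(-10 - -4\right) G 10 = \left(-10 - -4\right) i \sqrt{22} \cdot 10 = \left(-10 + 4\right) i \sqrt{22} \cdot 10 = - 6 i \sqrt{22} \cdot 10 = - 60 i \sqrt{22}$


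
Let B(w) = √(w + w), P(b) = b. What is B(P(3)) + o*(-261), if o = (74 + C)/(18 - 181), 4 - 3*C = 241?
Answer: -1305/163 + √6 ≈ -5.5566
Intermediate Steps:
C = -79 (C = 4/3 - ⅓*241 = 4/3 - 241/3 = -79)
B(w) = √2*√w (B(w) = √(2*w) = √2*√w)
o = 5/163 (o = (74 - 79)/(18 - 181) = -5/(-163) = -5*(-1/163) = 5/163 ≈ 0.030675)
B(P(3)) + o*(-261) = √2*√3 + (5/163)*(-261) = √6 - 1305/163 = -1305/163 + √6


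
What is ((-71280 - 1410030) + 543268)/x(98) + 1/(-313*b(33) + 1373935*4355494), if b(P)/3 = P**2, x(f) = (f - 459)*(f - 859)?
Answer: -1435545513878473551/420423071800925336 ≈ -3.4145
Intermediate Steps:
x(f) = (-859 + f)*(-459 + f) (x(f) = (-459 + f)*(-859 + f) = (-859 + f)*(-459 + f))
b(P) = 3*P**2
((-71280 - 1410030) + 543268)/x(98) + 1/(-313*b(33) + 1373935*4355494) = ((-71280 - 1410030) + 543268)/(394281 + 98**2 - 1318*98) + 1/((-939*33**2 + 1373935)*4355494) = (-1481310 + 543268)/(394281 + 9604 - 129164) + (1/4355494)/(-939*1089 + 1373935) = -938042/274721 + (1/4355494)/(-313*3267 + 1373935) = -938042*1/274721 + (1/4355494)/(-1022571 + 1373935) = -938042/274721 + (1/4355494)/351364 = -938042/274721 + (1/351364)*(1/4355494) = -938042/274721 + 1/1530363793816 = -1435545513878473551/420423071800925336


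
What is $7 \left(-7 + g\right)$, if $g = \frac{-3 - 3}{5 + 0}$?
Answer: $- \frac{287}{5} \approx -57.4$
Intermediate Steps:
$g = - \frac{6}{5} \approx -1.2$
$7 \left(-7 + g\right) = 7 \left(-7 - \frac{6}{5}\right) = 7 \left(- \frac{41}{5}\right) = - \frac{287}{5}$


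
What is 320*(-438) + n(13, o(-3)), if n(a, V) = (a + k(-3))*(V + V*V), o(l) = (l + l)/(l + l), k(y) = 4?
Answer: -140126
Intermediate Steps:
o(l) = 1 (o(l) = (2*l)/((2*l)) = (2*l)*(1/(2*l)) = 1)
n(a, V) = (4 + a)*(V + V²) (n(a, V) = (a + 4)*(V + V*V) = (4 + a)*(V + V²))
320*(-438) + n(13, o(-3)) = 320*(-438) + 1*(4 + 13 + 4*1 + 1*13) = -140160 + 1*(4 + 13 + 4 + 13) = -140160 + 1*34 = -140160 + 34 = -140126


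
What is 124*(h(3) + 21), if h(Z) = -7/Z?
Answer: 6944/3 ≈ 2314.7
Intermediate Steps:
124*(h(3) + 21) = 124*(-7/3 + 21) = 124*(56/3) = 6944/3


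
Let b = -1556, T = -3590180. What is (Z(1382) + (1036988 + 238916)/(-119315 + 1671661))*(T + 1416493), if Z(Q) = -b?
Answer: -2626603248697180/776173 ≈ -3.3840e+9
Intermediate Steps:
Z(Q) = 1556 (Z(Q) = -1*(-1556) = 1556)
(Z(1382) + (1036988 + 238916)/(-119315 + 1671661))*(T + 1416493) = (1556 + (1036988 + 238916)/(-119315 + 1671661))*(-3590180 + 1416493) = (1556 + 1275904/1552346)*(-2173687) = (1556 + 1275904*(1/1552346))*(-2173687) = (1556 + 637952/776173)*(-2173687) = (1208363140/776173)*(-2173687) = -2626603248697180/776173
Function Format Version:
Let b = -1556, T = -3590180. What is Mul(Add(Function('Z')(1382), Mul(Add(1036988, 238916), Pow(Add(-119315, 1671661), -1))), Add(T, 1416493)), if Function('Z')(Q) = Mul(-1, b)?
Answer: Rational(-2626603248697180, 776173) ≈ -3.3840e+9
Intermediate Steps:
Function('Z')(Q) = 1556 (Function('Z')(Q) = Mul(-1, -1556) = 1556)
Mul(Add(Function('Z')(1382), Mul(Add(1036988, 238916), Pow(Add(-119315, 1671661), -1))), Add(T, 1416493)) = Mul(Add(1556, Mul(Add(1036988, 238916), Pow(Add(-119315, 1671661), -1))), Add(-3590180, 1416493)) = Mul(Add(1556, Mul(1275904, Pow(1552346, -1))), -2173687) = Mul(Add(1556, Mul(1275904, Rational(1, 1552346))), -2173687) = Mul(Add(1556, Rational(637952, 776173)), -2173687) = Mul(Rational(1208363140, 776173), -2173687) = Rational(-2626603248697180, 776173)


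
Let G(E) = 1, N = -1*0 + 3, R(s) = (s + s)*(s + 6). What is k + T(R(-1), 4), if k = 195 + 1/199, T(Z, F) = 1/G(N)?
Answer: 39005/199 ≈ 196.01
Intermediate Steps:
R(s) = 2*s*(6 + s) (R(s) = (2*s)*(6 + s) = 2*s*(6 + s))
N = 3 (N = 0 + 3 = 3)
T(Z, F) = 1 (T(Z, F) = 1/1 = 1)
k = 38806/199 (k = 195 + 1/199 = 38806/199 ≈ 195.01)
k + T(R(-1), 4) = 38806/199 + 1 = 39005/199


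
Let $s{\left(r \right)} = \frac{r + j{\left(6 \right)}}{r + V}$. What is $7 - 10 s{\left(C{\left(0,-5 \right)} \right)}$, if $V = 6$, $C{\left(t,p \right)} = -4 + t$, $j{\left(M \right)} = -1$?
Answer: $32$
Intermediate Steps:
$s{\left(r \right)} = \frac{-1 + r}{6 + r}$ ($s{\left(r \right)} = \frac{r - 1}{r + 6} = \frac{-1 + r}{6 + r}$)
$7 - 10 s{\left(C{\left(0,-5 \right)} \right)} = 7 - 10 \frac{-1 + \left(-4 + 0\right)}{6 + \left(-4 + 0\right)} = 7 - 10 \frac{-1 - 4}{6 - 4} = 7 - 10 \cdot \frac{1}{2} \left(-5\right) = 7 - -25 = 7 + 25 = 32$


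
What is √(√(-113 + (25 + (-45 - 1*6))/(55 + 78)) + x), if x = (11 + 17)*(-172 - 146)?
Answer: √(-157502856 + 133*I*√2002315)/133 ≈ 0.056376 + 94.361*I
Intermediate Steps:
x = -8904 (x = 28*(-318) = -8904)
√(√(-113 + (25 + (-45 - 1*6))/(55 + 78)) + x) = √(√(-113 + (25 + (-45 - 1*6))/(55 + 78)) - 8904) = √(√(-113 + (25 + (-45 - 6))/133) - 8904) = √(√(-113 + (25 - 51)*(1/133)) - 8904) = √(√(-113 - 26*1/133) - 8904) = √(√(-113 - 26/133) - 8904) = √(√(-15055/133) - 8904) = √(I*√2002315/133 - 8904) = √(-8904 + I*√2002315/133)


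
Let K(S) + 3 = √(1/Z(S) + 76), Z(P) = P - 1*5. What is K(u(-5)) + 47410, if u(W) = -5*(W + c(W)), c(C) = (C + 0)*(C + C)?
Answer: 47407 + √4020170/230 ≈ 47416.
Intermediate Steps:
Z(P) = -5 + P (Z(P) = P - 5 = -5 + P)
c(C) = 2*C² (c(C) = C*(2*C) = 2*C²)
u(W) = -10*W² - 5*W (u(W) = -5*(W + 2*W²) = -10*W² - 5*W)
K(S) = -3 + √(76 + 1/(-5 + S)) (K(S) = -3 + √(1/(-5 + S) + 76) = -3 + √(76 + 1/(-5 + S)))
K(u(-5)) + 47410 = (-3 + √((-379 + 76*(5*(-5)*(-1 - 2*(-5))))/(-5 + 5*(-5)*(-1 - 2*(-5))))) + 47410 = (-3 + √((-379 + 76*(5*(-5)*(-1 + 10)))/(-5 + 5*(-5)*(-1 + 10)))) + 47410 = (-3 + √((-379 + 76*(5*(-5)*9))/(-5 + 5*(-5)*9))) + 47410 = (-3 + √((-379 + 76*(-225))/(-5 - 225))) + 47410 = (-3 + √((-379 - 17100)/(-230))) + 47410 = (-3 + √(-1/230*(-17479))) + 47410 = (-3 + √(17479/230)) + 47410 = (-3 + √4020170/230) + 47410 = 47407 + √4020170/230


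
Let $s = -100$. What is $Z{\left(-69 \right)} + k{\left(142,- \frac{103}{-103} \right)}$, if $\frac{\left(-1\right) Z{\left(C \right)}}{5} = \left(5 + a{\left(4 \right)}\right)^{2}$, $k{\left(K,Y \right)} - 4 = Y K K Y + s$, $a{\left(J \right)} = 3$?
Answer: $19748$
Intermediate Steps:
$k{\left(K,Y \right)} = -96 + K^{2} Y^{2}$ ($k{\left(K,Y \right)} = 4 + \left(Y K K Y - 100\right) = 4 + \left(K Y K Y - 100\right) = 4 + \left(Y K^{2} Y - 100\right) = 4 + \left(K^{2} Y^{2} - 100\right) = 4 + \left(-100 + K^{2} Y^{2}\right) = -96 + K^{2} Y^{2}$)
$Z{\left(C \right)} = -320$ ($Z{\left(C \right)} = - 5 \left(5 + 3\right)^{2} = - 5 \cdot 8^{2} = \left(-5\right) 64 = -320$)
$Z{\left(-69 \right)} + k{\left(142,- \frac{103}{-103} \right)} = -320 - \left(96 - 142^{2} \left(- \frac{103}{-103}\right)^{2}\right) = -320 - \left(96 - 20164 \left(\left(-103\right) \left(- \frac{1}{103}\right)\right)^{2}\right) = -320 - \left(96 - 20164 \cdot 1^{2}\right) = -320 + \left(-96 + 20164 \cdot 1\right) = -320 + \left(-96 + 20164\right) = -320 + 20068 = 19748$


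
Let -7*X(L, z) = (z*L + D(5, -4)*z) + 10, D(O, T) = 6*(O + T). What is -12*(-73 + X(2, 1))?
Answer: 6348/7 ≈ 906.86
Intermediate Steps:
D(O, T) = 6*O + 6*T
X(L, z) = -10/7 - 6*z/7 - L*z/7 (X(L, z) = -((z*L + (6*5 + 6*(-4))*z) + 10)/7 = -((L*z + (30 - 24)*z) + 10)/7 = -((L*z + 6*z) + 10)/7 = -((6*z + L*z) + 10)/7 = -(10 + 6*z + L*z)/7 = -10/7 - 6*z/7 - L*z/7)
-12*(-73 + X(2, 1)) = -12*(-73 + (-10/7 - 6/7*1 - ⅐*2*1)) = -12*(-73 + (-10/7 - 6/7 - 2/7)) = -12*(-73 - 18/7) = -12*(-529/7) = 6348/7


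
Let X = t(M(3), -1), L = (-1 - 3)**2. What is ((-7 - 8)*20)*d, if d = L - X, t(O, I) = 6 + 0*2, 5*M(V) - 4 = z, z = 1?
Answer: -3000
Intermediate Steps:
M(V) = 1 (M(V) = 4/5 + (1/5)*1 = 4/5 + 1/5 = 1)
t(O, I) = 6 (t(O, I) = 6 + 0 = 6)
L = 16 (L = (-4)**2 = 16)
X = 6
d = 10 (d = 16 - 1*6 = 16 - 6 = 10)
((-7 - 8)*20)*d = ((-7 - 8)*20)*10 = -15*20*10 = -300*10 = -3000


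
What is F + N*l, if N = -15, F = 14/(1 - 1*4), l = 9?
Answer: -419/3 ≈ -139.67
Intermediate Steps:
F = -14/3 (F = 14/(1 - 4) = 14/(-3) = 14*(-⅓) = -14/3 ≈ -4.6667)
F + N*l = -14/3 - 15*9 = -14/3 - 135 = -419/3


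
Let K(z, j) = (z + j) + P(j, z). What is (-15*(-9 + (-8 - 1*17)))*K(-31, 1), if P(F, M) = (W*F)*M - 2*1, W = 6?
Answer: -111180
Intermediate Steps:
P(F, M) = -2 + 6*F*M (P(F, M) = (6*F)*M - 2*1 = 6*F*M - 2 = -2 + 6*F*M)
K(z, j) = -2 + j + z + 6*j*z (K(z, j) = (z + j) + (-2 + 6*j*z) = (j + z) + (-2 + 6*j*z) = -2 + j + z + 6*j*z)
(-15*(-9 + (-8 - 1*17)))*K(-31, 1) = (-15*(-9 + (-8 - 1*17)))*(-2 + 1 - 31 + 6*1*(-31)) = (-15*(-9 + (-8 - 17)))*(-2 + 1 - 31 - 186) = -15*(-9 - 25)*(-218) = -15*(-34)*(-218) = 510*(-218) = -111180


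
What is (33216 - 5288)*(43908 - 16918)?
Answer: 753776720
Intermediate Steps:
(33216 - 5288)*(43908 - 16918) = 27928*26990 = 753776720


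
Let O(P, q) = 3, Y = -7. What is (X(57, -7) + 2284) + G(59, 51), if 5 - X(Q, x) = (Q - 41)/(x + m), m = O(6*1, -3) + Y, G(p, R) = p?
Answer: 25844/11 ≈ 2349.5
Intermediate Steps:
m = -4 (m = 3 - 7 = -4)
X(Q, x) = 5 - (-41 + Q)/(-4 + x) (X(Q, x) = 5 - (Q - 41)/(x - 4) = 5 - (-41 + Q)/(-4 + x))
(X(57, -7) + 2284) + G(59, 51) = ((21 - 1*57 + 5*(-7))/(-4 - 7) + 2284) + 59 = ((21 - 57 - 35)/(-11) + 2284) + 59 = (-1/11*(-71) + 2284) + 59 = (71/11 + 2284) + 59 = 25195/11 + 59 = 25844/11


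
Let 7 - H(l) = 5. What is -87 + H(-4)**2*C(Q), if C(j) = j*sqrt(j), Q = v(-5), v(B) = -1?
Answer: -87 - 4*I ≈ -87.0 - 4.0*I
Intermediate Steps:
H(l) = 2 (H(l) = 7 - 1*5 = 7 - 5 = 2)
Q = -1
C(j) = j**(3/2)
-87 + H(-4)**2*C(Q) = -87 + 2**2*(-1)**(3/2) = -87 + 4*(-I) = -87 - 4*I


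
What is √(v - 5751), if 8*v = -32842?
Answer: 5*I*√1577/2 ≈ 99.279*I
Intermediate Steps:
v = -16421/4 (v = (⅛)*(-32842) = -16421/4 ≈ -4105.3)
√(v - 5751) = √(-16421/4 - 5751) = √(-39425/4) = 5*I*√1577/2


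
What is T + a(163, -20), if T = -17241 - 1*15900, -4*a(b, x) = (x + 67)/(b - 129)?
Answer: -4507223/136 ≈ -33141.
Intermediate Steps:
a(b, x) = -(67 + x)/(4*(-129 + b)) (a(b, x) = -(x + 67)/(4*(b - 129)) = -(67 + x)/(4*(-129 + b)))
T = -33141 (T = -17241 - 15900 = -33141)
T + a(163, -20) = -33141 + (-67 - 1*(-20))/(4*(-129 + 163)) = -33141 + (¼)*(-67 + 20)/34 = -33141 + (¼)*(1/34)*(-47) = -33141 - 47/136 = -4507223/136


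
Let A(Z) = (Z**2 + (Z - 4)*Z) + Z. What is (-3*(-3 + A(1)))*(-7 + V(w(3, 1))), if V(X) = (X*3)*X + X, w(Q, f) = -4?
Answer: 444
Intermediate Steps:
A(Z) = Z + Z**2 + Z*(-4 + Z) (A(Z) = (Z**2 + (-4 + Z)*Z) + Z = (Z**2 + Z*(-4 + Z)) + Z = Z + Z**2 + Z*(-4 + Z))
V(X) = X + 3*X**2 (V(X) = (3*X)*X + X = 3*X**2 + X = X + 3*X**2)
(-3*(-3 + A(1)))*(-7 + V(w(3, 1))) = (-3*(-3 + 1*(-3 + 2*1)))*(-7 - 4*(1 + 3*(-4))) = (-3*(-3 + 1*(-3 + 2)))*(-7 - 4*(1 - 12)) = (-3*(-3 + 1*(-1)))*(-7 - 4*(-11)) = (-3*(-3 - 1))*(-7 + 44) = -3*(-4)*37 = 12*37 = 444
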